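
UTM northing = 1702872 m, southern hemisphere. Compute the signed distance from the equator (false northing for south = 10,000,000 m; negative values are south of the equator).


For southern: actual = 1702872 - 10000000 = -8297128 m

-8297128 m


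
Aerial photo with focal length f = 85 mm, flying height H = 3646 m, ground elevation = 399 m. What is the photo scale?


scale = f / (H - h) = 85 mm / 3247 m = 85 / 3247000 = 1:38200

1:38200


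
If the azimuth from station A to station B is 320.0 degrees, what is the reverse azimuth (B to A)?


back azimuth = (320.0 + 180) mod 360 = 140.0 degrees

140.0 degrees


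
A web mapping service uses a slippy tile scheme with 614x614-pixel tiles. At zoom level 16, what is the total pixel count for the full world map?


tiles per axis = 2^16 = 65536
total tiles = 65536^2 = 4294967296
pixels per axis = 65536 * 614 = 40239104
total pixels = 40239104^2 = 1619185490722816

1619185490722816 pixels


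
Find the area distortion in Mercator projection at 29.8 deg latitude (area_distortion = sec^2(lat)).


area_distortion = 1/cos^2(29.8) = 1.328

1.328


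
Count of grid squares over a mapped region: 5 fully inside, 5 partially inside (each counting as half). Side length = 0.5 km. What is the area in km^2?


effective squares = 5 + 5 * 0.5 = 7.5
area = 7.5 * 0.25 = 1.875 km^2

1.875 km^2


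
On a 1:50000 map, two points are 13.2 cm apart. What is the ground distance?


ground = 13.2 cm * 50000 / 100 = 6600.0 m = 6.6 km

6.6 km


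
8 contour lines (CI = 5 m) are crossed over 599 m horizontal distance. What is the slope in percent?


elevation change = 8 * 5 = 40 m
slope = 40 / 599 * 100 = 6.7%

6.7%


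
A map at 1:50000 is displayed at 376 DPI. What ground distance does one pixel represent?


pixel_cm = 2.54 / 376 ≈ 0.006755 cm
ground = pixel_cm * 50000 / 100 = 2.54 * 50000 / (376 * 100) = 127000 / 37600 ≈ 3.38 m

3.38 m


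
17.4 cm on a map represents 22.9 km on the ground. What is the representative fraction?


ground = 22.9 km = 2290000 cm; RF denominator = ground / map = 2290000 / 17.4 ≈ 131609; RF = 1:131609

1:131609


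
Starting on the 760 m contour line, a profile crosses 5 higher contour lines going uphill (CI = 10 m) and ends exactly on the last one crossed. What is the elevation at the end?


elevation = 760 + 5 * 10 = 810 m

810 m


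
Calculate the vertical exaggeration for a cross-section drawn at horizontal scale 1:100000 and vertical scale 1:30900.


VE = horizontal_scale / vertical_scale = 100000 / 30900 ≈ 3.2

3.2x


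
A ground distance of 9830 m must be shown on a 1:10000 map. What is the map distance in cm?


map_cm = 9830 * 100 / 10000 = 98.3 cm

98.3 cm


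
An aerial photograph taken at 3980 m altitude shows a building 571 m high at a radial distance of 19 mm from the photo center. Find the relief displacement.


d = h * r / H = 571 * 19 / 3980 = 2.73 mm

2.73 mm


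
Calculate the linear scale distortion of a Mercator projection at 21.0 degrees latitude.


SF = 1 / cos(21.0) = 1 / 0.93358 = 1.071

1.071


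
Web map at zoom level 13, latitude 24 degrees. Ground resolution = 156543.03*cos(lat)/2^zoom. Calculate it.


res = 156543.03 * cos(24) / 2^13 = 156543.03 * 0.91354546 / 8192 = 17.46 m/pixel

17.46 m/pixel


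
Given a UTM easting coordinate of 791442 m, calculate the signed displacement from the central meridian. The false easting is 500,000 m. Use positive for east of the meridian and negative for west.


displacement = 791442 - 500000 = 291442 m

291442 m


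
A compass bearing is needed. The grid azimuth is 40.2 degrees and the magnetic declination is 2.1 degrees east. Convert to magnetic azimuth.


magnetic azimuth = grid azimuth - declination (east +ve)
mag_az = 40.2 - 2.1 = 38.1 degrees

38.1 degrees


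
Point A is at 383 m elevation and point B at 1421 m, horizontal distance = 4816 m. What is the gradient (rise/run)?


gradient = (1421 - 383) / 4816 = 1038 / 4816 = 0.2155

0.2155


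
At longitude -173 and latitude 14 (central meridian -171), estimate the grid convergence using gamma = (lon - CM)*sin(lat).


gamma = (-173 - -171) * sin(14) = -2 * 0.241922 = -0.484 degrees

-0.484 degrees


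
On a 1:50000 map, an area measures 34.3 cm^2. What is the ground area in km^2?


ground_area = 34.3 * (50000/100)^2 = 8575000.0 m^2 = 8.575 km^2

8.575 km^2


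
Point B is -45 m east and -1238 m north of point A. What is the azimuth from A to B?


az = atan2(-45, -1238) = -177.9 deg
adjusted to 0-360: 182.1 degrees

182.1 degrees


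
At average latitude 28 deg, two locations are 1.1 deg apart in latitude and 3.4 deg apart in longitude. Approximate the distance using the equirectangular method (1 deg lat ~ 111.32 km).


dlat_km = 1.1 * 111.32 = 122.452
dlon_km = 3.4 * 111.32 * cos(28) ≈ 334.185
dist = sqrt(122.452^2 + 334.185^2) ≈ 355.9 km

355.9 km


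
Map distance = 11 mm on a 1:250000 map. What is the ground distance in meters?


ground = 11 mm * 250000 / 1000 = 2750.0 m

2750.0 m


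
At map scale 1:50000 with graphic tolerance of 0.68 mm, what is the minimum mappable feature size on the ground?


ground = 0.68 mm * 50000 / 1000 = 34.0 m

34.0 m


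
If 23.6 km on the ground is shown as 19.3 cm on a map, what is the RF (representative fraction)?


ground = 23.6 km = 2360000 cm; RF denominator = ground / map = 2360000 / 19.3 ≈ 122280; RF = 1:122280

1:122280


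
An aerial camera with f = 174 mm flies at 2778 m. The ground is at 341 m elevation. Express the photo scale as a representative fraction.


scale = f / (H - h) = 174 mm / 2437 m = 174 / 2437000 = 1:14006

1:14006


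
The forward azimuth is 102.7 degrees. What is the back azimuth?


back azimuth = (102.7 + 180) mod 360 = 282.7 degrees

282.7 degrees


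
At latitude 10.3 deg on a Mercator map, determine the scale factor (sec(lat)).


SF = 1 / cos(10.3) = 1 / 0.983885 = 1.016

1.016


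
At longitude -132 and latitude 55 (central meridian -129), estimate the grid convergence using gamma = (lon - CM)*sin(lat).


gamma = (-132 - -129) * sin(55) = -3 * 0.819152 = -2.457 degrees

-2.457 degrees


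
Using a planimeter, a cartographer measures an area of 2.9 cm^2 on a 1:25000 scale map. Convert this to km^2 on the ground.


ground_area = 2.9 * (25000/100)^2 = 181250.0 m^2 = 0.18125 km^2 ≈ 0.181 km^2

0.181 km^2


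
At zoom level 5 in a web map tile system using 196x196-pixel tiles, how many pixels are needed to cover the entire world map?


tiles per axis = 2^5 = 32
total tiles = 32^2 = 1024
pixels per axis = 32 * 196 = 6272
total pixels = 6272^2 = 39337984

39337984 pixels


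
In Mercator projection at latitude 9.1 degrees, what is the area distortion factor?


area_distortion = 1/cos^2(9.1) = 1.026

1.026


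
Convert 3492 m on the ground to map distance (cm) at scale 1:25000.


map_cm = 3492 * 100 / 25000 = 13.968 cm ≈ 13.97 cm

13.97 cm


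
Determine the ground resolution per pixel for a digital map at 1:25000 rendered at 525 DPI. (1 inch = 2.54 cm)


pixel_cm = 2.54 / 525 ≈ 0.004838 cm
ground = pixel_cm * 25000 / 100 = 2.54 * 25000 / (525 * 100) = 63500 / 52500 ≈ 1.21 m

1.21 m


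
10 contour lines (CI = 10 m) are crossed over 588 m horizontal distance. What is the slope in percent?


elevation change = 10 * 10 = 100 m
slope = 100 / 588 * 100 = 17.0%

17.0%


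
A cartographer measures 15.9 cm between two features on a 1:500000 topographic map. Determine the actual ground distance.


ground = 15.9 cm * 500000 / 100 = 79500.0 m = 79.5 km

79.5 km


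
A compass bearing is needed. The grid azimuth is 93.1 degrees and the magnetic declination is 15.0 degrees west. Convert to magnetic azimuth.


magnetic azimuth = grid azimuth - declination (east +ve)
mag_az = 93.1 - -15.0 = 108.1 degrees

108.1 degrees


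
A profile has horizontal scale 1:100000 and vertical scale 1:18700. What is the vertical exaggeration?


VE = horizontal_scale / vertical_scale = 100000 / 18700 ≈ 5.3

5.3x


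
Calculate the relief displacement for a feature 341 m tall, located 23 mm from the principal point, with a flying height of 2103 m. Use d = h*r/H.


d = h * r / H = 341 * 23 / 2103 = 3.73 mm

3.73 mm


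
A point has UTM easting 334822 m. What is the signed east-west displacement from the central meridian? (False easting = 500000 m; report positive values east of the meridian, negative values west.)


displacement = 334822 - 500000 = -165178 m

-165178 m


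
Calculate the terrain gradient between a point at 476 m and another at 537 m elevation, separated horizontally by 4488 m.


gradient = (537 - 476) / 4488 = 61 / 4488 = 0.0136

0.0136


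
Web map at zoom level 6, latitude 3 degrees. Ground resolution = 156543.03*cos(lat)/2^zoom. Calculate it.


res = 156543.03 * cos(3) / 2^6 = 156543.03 * 0.99862953 / 64 = 2442.63 m/pixel

2442.63 m/pixel


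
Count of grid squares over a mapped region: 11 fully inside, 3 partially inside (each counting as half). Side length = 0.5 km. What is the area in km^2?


effective squares = 11 + 3 * 0.5 = 12.5
area = 12.5 * 0.25 = 3.125 km^2

3.125 km^2


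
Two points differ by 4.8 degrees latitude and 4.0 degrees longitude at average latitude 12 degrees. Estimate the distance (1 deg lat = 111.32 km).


dlat_km = 4.8 * 111.32 = 534.336
dlon_km = 4.0 * 111.32 * cos(12) ≈ 435.55
dist = sqrt(534.336^2 + 435.55^2) ≈ 689.4 km

689.4 km


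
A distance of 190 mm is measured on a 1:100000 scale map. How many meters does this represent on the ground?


ground = 190 mm * 100000 / 1000 = 19000.0 m

19000.0 m


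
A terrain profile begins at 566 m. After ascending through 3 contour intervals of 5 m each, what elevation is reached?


elevation = 566 + 3 * 5 = 581 m

581 m


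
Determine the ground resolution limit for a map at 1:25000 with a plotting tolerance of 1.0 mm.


ground = 1.0 mm * 25000 / 1000 = 25.0 m

25.0 m


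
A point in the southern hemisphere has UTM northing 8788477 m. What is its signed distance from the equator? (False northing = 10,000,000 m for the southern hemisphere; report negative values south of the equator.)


For southern: actual = 8788477 - 10000000 = -1211523 m

-1211523 m


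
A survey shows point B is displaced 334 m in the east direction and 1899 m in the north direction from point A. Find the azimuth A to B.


az = atan2(334, 1899) = 10.0 deg
adjusted to 0-360: 10.0 degrees

10.0 degrees


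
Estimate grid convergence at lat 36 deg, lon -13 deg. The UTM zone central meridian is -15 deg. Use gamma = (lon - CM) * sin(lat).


gamma = (-13 - -15) * sin(36) = 2 * 0.587785 = 1.176 degrees

1.176 degrees


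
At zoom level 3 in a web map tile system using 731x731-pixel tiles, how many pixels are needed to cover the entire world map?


tiles per axis = 2^3 = 8
total tiles = 8^2 = 64
pixels per axis = 8 * 731 = 5848
total pixels = 5848^2 = 34199104

34199104 pixels


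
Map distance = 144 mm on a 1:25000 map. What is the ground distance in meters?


ground = 144 mm * 25000 / 1000 = 3600.0 m

3600.0 m


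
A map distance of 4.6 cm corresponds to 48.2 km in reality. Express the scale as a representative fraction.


ground = 48.2 km = 4820000 cm; RF denominator = ground / map = 4820000 / 4.6 ≈ 1047826; RF = 1:1047826

1:1047826


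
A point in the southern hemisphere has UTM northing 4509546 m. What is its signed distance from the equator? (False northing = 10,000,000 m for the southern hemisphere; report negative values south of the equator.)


For southern: actual = 4509546 - 10000000 = -5490454 m

-5490454 m


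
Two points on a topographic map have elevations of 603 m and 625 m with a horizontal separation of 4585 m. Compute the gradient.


gradient = (625 - 603) / 4585 = 22 / 4585 = 0.0048

0.0048


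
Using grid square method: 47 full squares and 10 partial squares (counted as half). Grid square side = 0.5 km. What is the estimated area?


effective squares = 47 + 10 * 0.5 = 52.0
area = 52.0 * 0.25 = 13.0 km^2

13.0 km^2


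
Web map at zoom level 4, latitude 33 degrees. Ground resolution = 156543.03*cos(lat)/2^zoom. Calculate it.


res = 156543.03 * cos(33) / 2^4 = 156543.03 * 0.83867057 / 16 = 8205.5 m/pixel

8205.5 m/pixel


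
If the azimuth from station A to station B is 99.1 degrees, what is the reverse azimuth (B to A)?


back azimuth = (99.1 + 180) mod 360 = 279.1 degrees

279.1 degrees


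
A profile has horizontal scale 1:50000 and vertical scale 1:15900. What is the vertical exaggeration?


VE = horizontal_scale / vertical_scale = 50000 / 15900 ≈ 3.1

3.1x


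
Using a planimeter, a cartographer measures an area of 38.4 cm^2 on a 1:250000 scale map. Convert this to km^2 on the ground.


ground_area = 38.4 * (250000/100)^2 = 240000000.0 m^2 = 240.0 km^2

240.0 km^2


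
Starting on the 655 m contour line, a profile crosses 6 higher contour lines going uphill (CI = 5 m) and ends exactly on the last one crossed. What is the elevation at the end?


elevation = 655 + 6 * 5 = 685 m

685 m


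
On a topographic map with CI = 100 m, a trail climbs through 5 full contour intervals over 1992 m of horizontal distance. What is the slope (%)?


elevation change = 5 * 100 = 500 m
slope = 500 / 1992 * 100 = 25.1%

25.1%


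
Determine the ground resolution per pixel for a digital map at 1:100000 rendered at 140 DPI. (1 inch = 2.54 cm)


pixel_cm = 2.54 / 140 ≈ 0.018143 cm
ground = pixel_cm * 100000 / 100 = 2.54 * 100000 / (140 * 100) = 254000 / 14000 ≈ 18.14 m

18.14 m


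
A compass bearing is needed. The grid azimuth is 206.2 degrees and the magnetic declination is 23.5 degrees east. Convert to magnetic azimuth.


magnetic azimuth = grid azimuth - declination (east +ve)
mag_az = 206.2 - 23.5 = 182.7 degrees

182.7 degrees


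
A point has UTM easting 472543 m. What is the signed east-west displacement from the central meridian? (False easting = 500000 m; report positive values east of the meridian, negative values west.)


displacement = 472543 - 500000 = -27457 m

-27457 m


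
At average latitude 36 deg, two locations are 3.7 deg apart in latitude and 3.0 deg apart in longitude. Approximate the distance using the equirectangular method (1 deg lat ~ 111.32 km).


dlat_km = 3.7 * 111.32 = 411.884
dlon_km = 3.0 * 111.32 * cos(36) ≈ 270.179
dist = sqrt(411.884^2 + 270.179^2) ≈ 492.6 km

492.6 km


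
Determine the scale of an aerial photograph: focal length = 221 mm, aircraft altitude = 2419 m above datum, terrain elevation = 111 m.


scale = f / (H - h) = 221 mm / 2308 m = 221 / 2308000 = 1:10443

1:10443


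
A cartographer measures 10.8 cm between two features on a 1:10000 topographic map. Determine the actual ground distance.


ground = 10.8 cm * 10000 / 100 = 1080.0 m = 1.08 km

1.08 km


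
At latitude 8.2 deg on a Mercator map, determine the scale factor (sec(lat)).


SF = 1 / cos(8.2) = 1 / 0.989776 = 1.01

1.01


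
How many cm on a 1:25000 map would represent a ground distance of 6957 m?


map_cm = 6957 * 100 / 25000 = 27.828 cm ≈ 27.83 cm

27.83 cm


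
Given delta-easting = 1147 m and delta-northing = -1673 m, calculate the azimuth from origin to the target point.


az = atan2(1147, -1673) = 145.6 deg
adjusted to 0-360: 145.6 degrees

145.6 degrees


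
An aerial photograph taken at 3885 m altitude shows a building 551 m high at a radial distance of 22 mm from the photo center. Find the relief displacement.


d = h * r / H = 551 * 22 / 3885 = 3.12 mm

3.12 mm


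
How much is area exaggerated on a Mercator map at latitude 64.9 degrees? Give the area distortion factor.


area_distortion = 1/cos^2(64.9) = 5.557

5.557


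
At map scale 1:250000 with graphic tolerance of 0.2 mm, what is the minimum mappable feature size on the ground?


ground = 0.2 mm * 250000 / 1000 = 50.0 m

50.0 m


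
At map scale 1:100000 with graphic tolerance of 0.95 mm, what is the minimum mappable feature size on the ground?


ground = 0.95 mm * 100000 / 1000 = 95.0 m

95.0 m


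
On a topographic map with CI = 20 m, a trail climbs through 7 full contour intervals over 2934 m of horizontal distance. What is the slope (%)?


elevation change = 7 * 20 = 140 m
slope = 140 / 2934 * 100 = 4.8%

4.8%


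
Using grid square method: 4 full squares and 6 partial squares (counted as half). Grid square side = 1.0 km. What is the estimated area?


effective squares = 4 + 6 * 0.5 = 7.0
area = 7.0 * 1.0 = 7.0 km^2

7.0 km^2


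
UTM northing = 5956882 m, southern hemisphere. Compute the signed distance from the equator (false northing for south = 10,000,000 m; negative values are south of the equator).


For southern: actual = 5956882 - 10000000 = -4043118 m

-4043118 m


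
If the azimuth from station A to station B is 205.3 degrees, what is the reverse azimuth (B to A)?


back azimuth = (205.3 + 180) mod 360 = 25.3 degrees

25.3 degrees


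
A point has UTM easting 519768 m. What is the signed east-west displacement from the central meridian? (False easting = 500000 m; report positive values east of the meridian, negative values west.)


displacement = 519768 - 500000 = 19768 m

19768 m


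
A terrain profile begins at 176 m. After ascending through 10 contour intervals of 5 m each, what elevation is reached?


elevation = 176 + 10 * 5 = 226 m

226 m


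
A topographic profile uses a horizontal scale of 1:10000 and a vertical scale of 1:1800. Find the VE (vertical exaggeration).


VE = horizontal_scale / vertical_scale = 10000 / 1800 ≈ 5.6

5.6x


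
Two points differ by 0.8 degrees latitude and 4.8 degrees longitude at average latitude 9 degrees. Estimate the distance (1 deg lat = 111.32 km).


dlat_km = 0.8 * 111.32 = 89.056
dlon_km = 4.8 * 111.32 * cos(9) ≈ 527.757
dist = sqrt(89.056^2 + 527.757^2) ≈ 535.2 km

535.2 km


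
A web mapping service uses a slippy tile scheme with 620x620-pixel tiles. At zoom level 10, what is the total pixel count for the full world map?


tiles per axis = 2^10 = 1024
total tiles = 1024^2 = 1048576
pixels per axis = 1024 * 620 = 634880
total pixels = 634880^2 = 403072614400

403072614400 pixels


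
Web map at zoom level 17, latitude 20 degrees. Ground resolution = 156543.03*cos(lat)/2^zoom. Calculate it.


res = 156543.03 * cos(20) / 2^17 = 156543.03 * 0.93969262 / 131072 = 1.12 m/pixel

1.12 m/pixel


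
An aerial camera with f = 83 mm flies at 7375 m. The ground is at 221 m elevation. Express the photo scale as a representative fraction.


scale = f / (H - h) = 83 mm / 7154 m = 83 / 7154000 = 1:86193

1:86193


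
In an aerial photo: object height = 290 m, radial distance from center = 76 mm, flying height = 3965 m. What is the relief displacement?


d = h * r / H = 290 * 76 / 3965 = 5.56 mm

5.56 mm


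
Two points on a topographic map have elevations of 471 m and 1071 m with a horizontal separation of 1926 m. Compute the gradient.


gradient = (1071 - 471) / 1926 = 600 / 1926 = 0.3115

0.3115


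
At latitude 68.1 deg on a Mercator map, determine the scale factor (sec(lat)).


SF = 1 / cos(68.1) = 1 / 0.372988 = 2.681

2.681


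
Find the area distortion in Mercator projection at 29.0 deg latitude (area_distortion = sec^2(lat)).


area_distortion = 1/cos^2(29.0) = 1.307

1.307


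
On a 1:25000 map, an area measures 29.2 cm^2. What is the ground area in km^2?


ground_area = 29.2 * (25000/100)^2 = 1825000.0 m^2 = 1.825 km^2

1.825 km^2


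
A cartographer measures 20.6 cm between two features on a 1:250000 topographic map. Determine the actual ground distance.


ground = 20.6 cm * 250000 / 100 = 51500.0 m = 51.5 km

51.5 km


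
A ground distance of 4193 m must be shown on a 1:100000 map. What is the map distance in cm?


map_cm = 4193 * 100 / 100000 = 4.193 cm ≈ 4.19 cm

4.19 cm


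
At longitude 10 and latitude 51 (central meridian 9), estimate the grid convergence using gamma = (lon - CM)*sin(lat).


gamma = (10 - 9) * sin(51) = 1 * 0.777146 = 0.777 degrees

0.777 degrees


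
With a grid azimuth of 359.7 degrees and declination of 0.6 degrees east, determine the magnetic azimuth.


magnetic azimuth = grid azimuth - declination (east +ve)
mag_az = 359.7 - 0.6 = 359.1 degrees

359.1 degrees


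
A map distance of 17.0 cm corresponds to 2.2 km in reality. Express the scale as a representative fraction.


ground = 2.2 km = 220000 cm; RF denominator = ground / map = 220000 / 17.0 ≈ 12941; RF = 1:12941

1:12941


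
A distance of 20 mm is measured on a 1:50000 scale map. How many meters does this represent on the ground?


ground = 20 mm * 50000 / 1000 = 1000.0 m

1000.0 m


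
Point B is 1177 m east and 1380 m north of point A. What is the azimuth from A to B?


az = atan2(1177, 1380) = 40.5 deg
adjusted to 0-360: 40.5 degrees

40.5 degrees


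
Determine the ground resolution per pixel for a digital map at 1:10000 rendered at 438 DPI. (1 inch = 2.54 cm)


pixel_cm = 2.54 / 438 ≈ 0.005799 cm
ground = pixel_cm * 10000 / 100 = 2.54 * 10000 / (438 * 100) = 25400 / 43800 ≈ 0.58 m

0.58 m


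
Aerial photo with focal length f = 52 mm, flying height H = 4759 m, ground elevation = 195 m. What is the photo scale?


scale = f / (H - h) = 52 mm / 4564 m = 52 / 4564000 = 1:87769

1:87769


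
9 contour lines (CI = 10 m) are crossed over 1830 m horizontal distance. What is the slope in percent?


elevation change = 9 * 10 = 90 m
slope = 90 / 1830 * 100 = 4.9%

4.9%


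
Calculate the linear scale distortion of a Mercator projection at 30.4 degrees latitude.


SF = 1 / cos(30.4) = 1 / 0.862514 = 1.159

1.159


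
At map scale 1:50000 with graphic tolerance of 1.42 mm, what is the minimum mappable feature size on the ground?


ground = 1.42 mm * 50000 / 1000 = 71.0 m

71.0 m


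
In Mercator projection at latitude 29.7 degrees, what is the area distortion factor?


area_distortion = 1/cos^2(29.7) = 1.325

1.325


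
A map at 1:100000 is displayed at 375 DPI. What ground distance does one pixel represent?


pixel_cm = 2.54 / 375 ≈ 0.006773 cm
ground = pixel_cm * 100000 / 100 = 2.54 * 100000 / (375 * 100) = 254000 / 37500 ≈ 6.77 m

6.77 m


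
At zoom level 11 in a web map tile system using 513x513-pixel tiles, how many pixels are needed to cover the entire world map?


tiles per axis = 2^11 = 2048
total tiles = 2048^2 = 4194304
pixels per axis = 2048 * 513 = 1050624
total pixels = 1050624^2 = 1103810789376

1103810789376 pixels


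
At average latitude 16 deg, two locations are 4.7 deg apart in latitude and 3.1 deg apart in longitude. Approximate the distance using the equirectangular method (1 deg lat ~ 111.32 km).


dlat_km = 4.7 * 111.32 = 523.204
dlon_km = 3.1 * 111.32 * cos(16) ≈ 331.724
dist = sqrt(523.204^2 + 331.724^2) ≈ 619.5 km

619.5 km


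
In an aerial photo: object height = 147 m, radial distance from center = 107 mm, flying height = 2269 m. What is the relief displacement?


d = h * r / H = 147 * 107 / 2269 = 6.93 mm

6.93 mm


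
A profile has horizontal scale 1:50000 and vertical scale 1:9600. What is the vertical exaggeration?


VE = horizontal_scale / vertical_scale = 50000 / 9600 ≈ 5.2

5.2x


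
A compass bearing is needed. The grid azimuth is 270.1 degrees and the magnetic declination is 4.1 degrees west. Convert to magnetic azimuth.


magnetic azimuth = grid azimuth - declination (east +ve)
mag_az = 270.1 - -4.1 = 274.2 degrees

274.2 degrees


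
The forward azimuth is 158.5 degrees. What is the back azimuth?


back azimuth = (158.5 + 180) mod 360 = 338.5 degrees

338.5 degrees


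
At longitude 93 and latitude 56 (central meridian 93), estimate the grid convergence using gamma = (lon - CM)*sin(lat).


gamma = (93 - 93) * sin(56) = 0 * 0.829038 = 0.0 degrees

0.0 degrees


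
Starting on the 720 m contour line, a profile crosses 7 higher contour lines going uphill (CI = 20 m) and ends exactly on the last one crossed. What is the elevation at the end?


elevation = 720 + 7 * 20 = 860 m

860 m


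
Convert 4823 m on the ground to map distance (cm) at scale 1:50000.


map_cm = 4823 * 100 / 50000 = 9.646 cm ≈ 9.65 cm

9.65 cm


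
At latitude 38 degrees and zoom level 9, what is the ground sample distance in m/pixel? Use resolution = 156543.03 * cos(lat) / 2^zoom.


res = 156543.03 * cos(38) / 2^9 = 156543.03 * 0.78801075 / 512 = 240.93 m/pixel

240.93 m/pixel


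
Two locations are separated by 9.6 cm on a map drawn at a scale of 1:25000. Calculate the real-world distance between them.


ground = 9.6 cm * 25000 / 100 = 2400.0 m = 2.4 km

2.4 km


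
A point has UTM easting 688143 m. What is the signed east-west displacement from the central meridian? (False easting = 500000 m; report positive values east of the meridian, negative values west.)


displacement = 688143 - 500000 = 188143 m

188143 m


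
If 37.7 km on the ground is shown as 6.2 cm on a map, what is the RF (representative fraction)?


ground = 37.7 km = 3770000 cm; RF denominator = ground / map = 3770000 / 6.2 ≈ 608065; RF = 1:608065

1:608065


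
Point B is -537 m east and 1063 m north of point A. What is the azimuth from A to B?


az = atan2(-537, 1063) = -26.8 deg
adjusted to 0-360: 333.2 degrees

333.2 degrees


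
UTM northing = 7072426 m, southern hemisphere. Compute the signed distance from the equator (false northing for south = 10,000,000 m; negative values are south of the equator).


For southern: actual = 7072426 - 10000000 = -2927574 m

-2927574 m


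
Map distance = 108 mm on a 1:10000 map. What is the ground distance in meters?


ground = 108 mm * 10000 / 1000 = 1080.0 m

1080.0 m


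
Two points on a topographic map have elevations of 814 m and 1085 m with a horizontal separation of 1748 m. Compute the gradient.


gradient = (1085 - 814) / 1748 = 271 / 1748 = 0.155

0.155


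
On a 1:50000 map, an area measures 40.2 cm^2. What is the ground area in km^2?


ground_area = 40.2 * (50000/100)^2 = 10050000.0 m^2 = 10.05 km^2

10.05 km^2


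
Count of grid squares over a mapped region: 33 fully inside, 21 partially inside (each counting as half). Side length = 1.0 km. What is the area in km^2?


effective squares = 33 + 21 * 0.5 = 43.5
area = 43.5 * 1.0 = 43.5 km^2

43.5 km^2


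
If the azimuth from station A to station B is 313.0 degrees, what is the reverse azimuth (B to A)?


back azimuth = (313.0 + 180) mod 360 = 133.0 degrees

133.0 degrees


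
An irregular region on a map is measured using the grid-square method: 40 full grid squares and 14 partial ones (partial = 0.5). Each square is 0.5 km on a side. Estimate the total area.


effective squares = 40 + 14 * 0.5 = 47.0
area = 47.0 * 0.25 = 11.75 km^2

11.75 km^2


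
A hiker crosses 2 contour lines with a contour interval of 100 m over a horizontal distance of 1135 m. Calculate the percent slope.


elevation change = 2 * 100 = 200 m
slope = 200 / 1135 * 100 = 17.6%

17.6%


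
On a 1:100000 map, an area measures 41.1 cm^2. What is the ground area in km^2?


ground_area = 41.1 * (100000/100)^2 = 41100000.0 m^2 = 41.1 km^2

41.1 km^2


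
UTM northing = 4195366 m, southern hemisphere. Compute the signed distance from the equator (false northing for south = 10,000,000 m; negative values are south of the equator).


For southern: actual = 4195366 - 10000000 = -5804634 m

-5804634 m


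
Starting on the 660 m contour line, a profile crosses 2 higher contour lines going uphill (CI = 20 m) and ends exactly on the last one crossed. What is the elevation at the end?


elevation = 660 + 2 * 20 = 700 m

700 m


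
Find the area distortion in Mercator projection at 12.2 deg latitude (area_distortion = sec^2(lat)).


area_distortion = 1/cos^2(12.2) = 1.047

1.047


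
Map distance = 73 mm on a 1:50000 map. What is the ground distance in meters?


ground = 73 mm * 50000 / 1000 = 3650.0 m

3650.0 m


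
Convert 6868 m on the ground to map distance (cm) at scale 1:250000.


map_cm = 6868 * 100 / 250000 = 2.7472 cm ≈ 2.75 cm

2.75 cm


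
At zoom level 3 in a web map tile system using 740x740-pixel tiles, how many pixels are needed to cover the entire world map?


tiles per axis = 2^3 = 8
total tiles = 8^2 = 64
pixels per axis = 8 * 740 = 5920
total pixels = 5920^2 = 35046400

35046400 pixels


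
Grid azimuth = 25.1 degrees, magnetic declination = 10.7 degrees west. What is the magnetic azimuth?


magnetic azimuth = grid azimuth - declination (east +ve)
mag_az = 25.1 - -10.7 = 35.8 degrees

35.8 degrees


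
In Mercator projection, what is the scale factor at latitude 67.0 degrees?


SF = 1 / cos(67.0) = 1 / 0.390731 = 2.559

2.559


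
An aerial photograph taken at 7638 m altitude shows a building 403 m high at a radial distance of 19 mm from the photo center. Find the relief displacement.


d = h * r / H = 403 * 19 / 7638 = 1.0 mm

1.0 mm


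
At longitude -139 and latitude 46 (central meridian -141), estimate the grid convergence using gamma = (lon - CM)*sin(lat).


gamma = (-139 - -141) * sin(46) = 2 * 0.71934 = 1.439 degrees

1.439 degrees


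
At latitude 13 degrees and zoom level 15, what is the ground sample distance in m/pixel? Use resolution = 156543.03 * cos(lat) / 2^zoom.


res = 156543.03 * cos(13) / 2^15 = 156543.03 * 0.97437006 / 32768 = 4.65 m/pixel

4.65 m/pixel


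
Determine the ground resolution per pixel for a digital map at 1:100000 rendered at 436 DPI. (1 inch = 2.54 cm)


pixel_cm = 2.54 / 436 ≈ 0.005826 cm
ground = pixel_cm * 100000 / 100 = 2.54 * 100000 / (436 * 100) = 254000 / 43600 ≈ 5.83 m

5.83 m


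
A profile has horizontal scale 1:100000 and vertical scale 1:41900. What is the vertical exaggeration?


VE = horizontal_scale / vertical_scale = 100000 / 41900 ≈ 2.4

2.4x


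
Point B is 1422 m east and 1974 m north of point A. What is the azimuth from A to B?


az = atan2(1422, 1974) = 35.8 deg
adjusted to 0-360: 35.8 degrees

35.8 degrees


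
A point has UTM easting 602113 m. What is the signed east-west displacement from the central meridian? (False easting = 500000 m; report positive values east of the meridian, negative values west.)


displacement = 602113 - 500000 = 102113 m

102113 m


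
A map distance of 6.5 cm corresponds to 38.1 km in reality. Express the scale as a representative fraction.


ground = 38.1 km = 3810000 cm; RF denominator = ground / map = 3810000 / 6.5 ≈ 586154; RF = 1:586154

1:586154


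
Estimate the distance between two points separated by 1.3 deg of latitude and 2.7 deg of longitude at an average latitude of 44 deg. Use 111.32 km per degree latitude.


dlat_km = 1.3 * 111.32 = 144.716
dlon_km = 2.7 * 111.32 * cos(44) ≈ 216.208
dist = sqrt(144.716^2 + 216.208^2) ≈ 260.2 km

260.2 km


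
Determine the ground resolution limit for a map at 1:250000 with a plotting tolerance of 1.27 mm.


ground = 1.27 mm * 250000 / 1000 = 317.5 m

317.5 m


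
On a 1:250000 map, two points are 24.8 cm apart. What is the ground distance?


ground = 24.8 cm * 250000 / 100 = 62000.0 m = 62.0 km

62.0 km


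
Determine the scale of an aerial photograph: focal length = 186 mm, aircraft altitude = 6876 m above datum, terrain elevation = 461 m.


scale = f / (H - h) = 186 mm / 6415 m = 186 / 6415000 = 1:34489

1:34489


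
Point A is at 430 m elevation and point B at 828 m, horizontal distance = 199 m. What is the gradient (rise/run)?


gradient = (828 - 430) / 199 = 398 / 199 = 2.0

2.0


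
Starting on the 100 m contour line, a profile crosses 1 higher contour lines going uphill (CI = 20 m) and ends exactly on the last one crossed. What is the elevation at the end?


elevation = 100 + 1 * 20 = 120 m

120 m


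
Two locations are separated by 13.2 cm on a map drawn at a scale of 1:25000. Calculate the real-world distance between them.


ground = 13.2 cm * 25000 / 100 = 3300.0 m = 3.3 km

3.3 km


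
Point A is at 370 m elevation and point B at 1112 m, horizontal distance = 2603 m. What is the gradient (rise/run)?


gradient = (1112 - 370) / 2603 = 742 / 2603 = 0.2851

0.2851


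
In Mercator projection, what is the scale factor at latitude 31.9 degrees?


SF = 1 / cos(31.9) = 1 / 0.848972 = 1.178

1.178


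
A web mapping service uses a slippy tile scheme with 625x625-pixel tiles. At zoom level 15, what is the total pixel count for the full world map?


tiles per axis = 2^15 = 32768
total tiles = 32768^2 = 1073741824
pixels per axis = 32768 * 625 = 20480000
total pixels = 20480000^2 = 419430400000000

419430400000000 pixels


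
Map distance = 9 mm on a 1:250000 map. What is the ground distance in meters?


ground = 9 mm * 250000 / 1000 = 2250.0 m

2250.0 m


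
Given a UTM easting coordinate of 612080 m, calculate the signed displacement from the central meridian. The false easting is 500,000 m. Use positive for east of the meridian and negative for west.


displacement = 612080 - 500000 = 112080 m

112080 m


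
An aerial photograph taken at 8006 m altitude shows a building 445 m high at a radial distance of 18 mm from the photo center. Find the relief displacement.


d = h * r / H = 445 * 18 / 8006 = 1.0 mm

1.0 mm


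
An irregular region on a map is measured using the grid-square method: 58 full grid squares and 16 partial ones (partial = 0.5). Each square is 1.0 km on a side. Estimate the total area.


effective squares = 58 + 16 * 0.5 = 66.0
area = 66.0 * 1.0 = 66.0 km^2

66.0 km^2


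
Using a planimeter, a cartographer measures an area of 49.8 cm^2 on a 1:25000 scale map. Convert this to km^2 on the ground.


ground_area = 49.8 * (25000/100)^2 = 3112500.0 m^2 = 3.1125 km^2 ≈ 3.113 km^2

3.113 km^2


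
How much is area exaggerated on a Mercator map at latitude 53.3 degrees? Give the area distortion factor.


area_distortion = 1/cos^2(53.3) = 2.8

2.8


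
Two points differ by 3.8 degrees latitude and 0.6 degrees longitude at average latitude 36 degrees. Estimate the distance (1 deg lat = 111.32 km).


dlat_km = 3.8 * 111.32 = 423.016
dlon_km = 0.6 * 111.32 * cos(36) ≈ 54.036
dist = sqrt(423.016^2 + 54.036^2) ≈ 426.5 km

426.5 km


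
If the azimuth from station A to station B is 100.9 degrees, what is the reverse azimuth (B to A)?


back azimuth = (100.9 + 180) mod 360 = 280.9 degrees

280.9 degrees


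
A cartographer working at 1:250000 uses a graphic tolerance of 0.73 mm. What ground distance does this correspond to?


ground = 0.73 mm * 250000 / 1000 = 182.5 m

182.5 m


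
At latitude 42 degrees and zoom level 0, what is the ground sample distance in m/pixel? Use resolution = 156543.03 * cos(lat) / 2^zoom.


res = 156543.03 * cos(42) / 2^0 = 156543.03 * 0.74314483 / 1 = 116334.14 m/pixel

116334.14 m/pixel


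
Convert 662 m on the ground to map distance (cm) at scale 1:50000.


map_cm = 662 * 100 / 50000 = 1.324 cm ≈ 1.32 cm

1.32 cm


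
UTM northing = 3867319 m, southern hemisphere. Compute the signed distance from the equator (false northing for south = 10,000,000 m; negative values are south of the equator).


For southern: actual = 3867319 - 10000000 = -6132681 m

-6132681 m


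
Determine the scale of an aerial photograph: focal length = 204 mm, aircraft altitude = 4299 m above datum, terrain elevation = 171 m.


scale = f / (H - h) = 204 mm / 4128 m = 204 / 4128000 = 1:20235

1:20235


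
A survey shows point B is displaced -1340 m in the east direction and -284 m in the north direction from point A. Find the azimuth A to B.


az = atan2(-1340, -284) = -102.0 deg
adjusted to 0-360: 258.0 degrees

258.0 degrees


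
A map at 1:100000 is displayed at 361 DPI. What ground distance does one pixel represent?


pixel_cm = 2.54 / 361 ≈ 0.007036 cm
ground = pixel_cm * 100000 / 100 = 2.54 * 100000 / (361 * 100) = 254000 / 36100 ≈ 7.04 m

7.04 m


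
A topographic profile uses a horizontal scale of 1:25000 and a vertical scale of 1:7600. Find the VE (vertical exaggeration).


VE = horizontal_scale / vertical_scale = 25000 / 7600 ≈ 3.3

3.3x


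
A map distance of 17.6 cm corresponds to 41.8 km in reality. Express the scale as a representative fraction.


ground = 41.8 km = 4180000 cm; RF denominator = ground / map = 4180000 / 17.6 = 237500; RF = 1:237500

1:237500


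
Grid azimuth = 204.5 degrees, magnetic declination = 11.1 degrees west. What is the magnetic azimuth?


magnetic azimuth = grid azimuth - declination (east +ve)
mag_az = 204.5 - -11.1 = 215.6 degrees

215.6 degrees


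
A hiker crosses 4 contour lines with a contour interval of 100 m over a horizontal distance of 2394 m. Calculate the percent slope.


elevation change = 4 * 100 = 400 m
slope = 400 / 2394 * 100 = 16.7%

16.7%


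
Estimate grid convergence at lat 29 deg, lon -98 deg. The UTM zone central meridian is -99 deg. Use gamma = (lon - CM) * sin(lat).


gamma = (-98 - -99) * sin(29) = 1 * 0.48481 = 0.485 degrees

0.485 degrees


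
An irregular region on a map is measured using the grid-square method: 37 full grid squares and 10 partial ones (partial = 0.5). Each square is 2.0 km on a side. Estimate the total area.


effective squares = 37 + 10 * 0.5 = 42.0
area = 42.0 * 4.0 = 168.0 km^2

168.0 km^2


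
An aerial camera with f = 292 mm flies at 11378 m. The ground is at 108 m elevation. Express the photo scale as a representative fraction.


scale = f / (H - h) = 292 mm / 11270 m = 292 / 11270000 = 1:38596

1:38596


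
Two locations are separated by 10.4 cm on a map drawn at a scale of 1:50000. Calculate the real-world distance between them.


ground = 10.4 cm * 50000 / 100 = 5200.0 m = 5.2 km

5.2 km


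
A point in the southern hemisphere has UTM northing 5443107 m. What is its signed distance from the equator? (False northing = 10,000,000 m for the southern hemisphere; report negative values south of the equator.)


For southern: actual = 5443107 - 10000000 = -4556893 m

-4556893 m


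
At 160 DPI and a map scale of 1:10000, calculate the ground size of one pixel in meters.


pixel_cm = 2.54 / 160 = 0.015875 cm
ground = pixel_cm * 10000 / 100 = 2.54 * 10000 / (160 * 100) = 25400 / 16000 ≈ 1.59 m

1.59 m


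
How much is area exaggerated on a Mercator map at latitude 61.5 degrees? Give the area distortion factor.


area_distortion = 1/cos^2(61.5) = 4.392

4.392


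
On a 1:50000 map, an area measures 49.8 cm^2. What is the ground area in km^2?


ground_area = 49.8 * (50000/100)^2 = 12450000.0 m^2 = 12.45 km^2

12.45 km^2


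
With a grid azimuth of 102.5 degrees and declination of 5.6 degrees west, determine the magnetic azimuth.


magnetic azimuth = grid azimuth - declination (east +ve)
mag_az = 102.5 - -5.6 = 108.1 degrees

108.1 degrees


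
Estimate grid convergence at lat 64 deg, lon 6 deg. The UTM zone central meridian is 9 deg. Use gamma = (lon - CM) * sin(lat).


gamma = (6 - 9) * sin(64) = -3 * 0.898794 = -2.696 degrees

-2.696 degrees


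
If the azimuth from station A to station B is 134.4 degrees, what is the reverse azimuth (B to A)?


back azimuth = (134.4 + 180) mod 360 = 314.4 degrees

314.4 degrees


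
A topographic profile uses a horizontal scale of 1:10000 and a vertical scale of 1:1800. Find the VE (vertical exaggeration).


VE = horizontal_scale / vertical_scale = 10000 / 1800 ≈ 5.6

5.6x
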